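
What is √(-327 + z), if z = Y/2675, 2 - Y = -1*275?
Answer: 4*I*√5847871/535 ≈ 18.08*I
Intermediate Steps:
Y = 277 (Y = 2 - (-1)*275 = 2 - 1*(-275) = 2 + 275 = 277)
z = 277/2675 ≈ 0.10355
√(-327 + z) = √(-327 + 277/2675) = √(-874448/2675) = 4*I*√5847871/535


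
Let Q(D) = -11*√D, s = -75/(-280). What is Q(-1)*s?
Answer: -165*I/56 ≈ -2.9464*I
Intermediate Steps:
s = 15/56 (s = -75*(-1/280) = 15/56 ≈ 0.26786)
Q(-1)*s = -11*I*(15/56) = -165*I/56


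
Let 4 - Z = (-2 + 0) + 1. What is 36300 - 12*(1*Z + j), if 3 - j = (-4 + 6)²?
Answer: 36252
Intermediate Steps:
Z = 5 (Z = 4 - ((-2 + 0) + 1) = 4 - (-2 + 1) = 4 - 1*(-1) = 4 + 1 = 5)
j = -1 (j = 3 - (-4 + 6)² = 3 - 1*2² = 3 - 1*4 = 3 - 4 = -1)
36300 - 12*(1*Z + j) = 36300 - 12*(1*5 - 1) = 36300 - 12*(5 - 1) = 36300 - 12*4 = 36300 - 48 = 36252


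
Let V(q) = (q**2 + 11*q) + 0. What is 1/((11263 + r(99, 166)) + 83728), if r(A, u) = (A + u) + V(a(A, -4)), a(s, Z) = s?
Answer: 1/106146 ≈ 9.4210e-6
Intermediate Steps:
V(q) = q**2 + 11*q
r(A, u) = A + u + A*(11 + A) (r(A, u) = (A + u) + A*(11 + A) = A + u + A*(11 + A))
1/((11263 + r(99, 166)) + 83728) = 1/((11263 + (99 + 166 + 99*(11 + 99))) + 83728) = 1/((11263 + (99 + 166 + 99*110)) + 83728) = 1/((11263 + (99 + 166 + 10890)) + 83728) = 1/((11263 + 11155) + 83728) = 1/(22418 + 83728) = 1/106146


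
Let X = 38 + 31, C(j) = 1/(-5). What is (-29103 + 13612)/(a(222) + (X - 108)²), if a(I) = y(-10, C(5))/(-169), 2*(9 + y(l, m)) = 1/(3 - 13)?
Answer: -52359580/5141161 ≈ -10.184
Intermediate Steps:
C(j) = -⅕
X = 69
y(l, m) = -181/20 (y(l, m) = -9 + 1/(2*(3 - 13)) = -9 + (½)/(-10) = -9 + (½)*(-⅒) = -9 - 1/20 = -181/20)
a(I) = 181/3380 (a(I) = -181/20/(-169) = -181/20*(-1/169) = 181/3380)
(-29103 + 13612)/(a(222) + (X - 108)²) = (-29103 + 13612)/(181/3380 + (69 - 108)²) = -15491/(181/3380 + (-39)²) = -15491/(181/3380 + 1521) = -15491/5141161/3380 = -15491*3380/5141161 = -52359580/5141161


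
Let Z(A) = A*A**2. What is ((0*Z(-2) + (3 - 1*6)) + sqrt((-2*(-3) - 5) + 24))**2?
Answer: 4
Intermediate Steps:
Z(A) = A**3
((0*Z(-2) + (3 - 1*6)) + sqrt((-2*(-3) - 5) + 24))**2 = ((0*(-2)**3 + (3 - 1*6)) + sqrt((-2*(-3) - 5) + 24))**2 = ((0*(-8) + (3 - 6)) + sqrt((6 - 5) + 24))**2 = ((0 - 3) + sqrt(1 + 24))**2 = (-3 + sqrt(25))**2 = (-3 + 5)**2 = 2**2 = 4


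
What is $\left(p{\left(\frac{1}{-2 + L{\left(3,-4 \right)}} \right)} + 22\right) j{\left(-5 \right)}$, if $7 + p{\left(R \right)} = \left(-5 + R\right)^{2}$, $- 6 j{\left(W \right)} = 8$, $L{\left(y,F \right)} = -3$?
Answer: $- \frac{4204}{75} \approx -56.053$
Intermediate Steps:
$j{\left(W \right)} = - \frac{4}{3}$ ($j{\left(W \right)} = \left(- \frac{1}{6}\right) 8 = - \frac{4}{3}$)
$p{\left(R \right)} = -7 + \left(-5 + R\right)^{2}$
$\left(p{\left(\frac{1}{-2 + L{\left(3,-4 \right)}} \right)} + 22\right) j{\left(-5 \right)} = \left(\left(-7 + \left(-5 + \frac{1}{-2 - 3}\right)^{2}\right) + 22\right) \left(- \frac{4}{3}\right) = \left(\left(-7 + \left(-5 + \frac{1}{-5}\right)^{2}\right) + 22\right) \left(- \frac{4}{3}\right) = \left(\left(-7 + \left(-5 - \frac{1}{5}\right)^{2}\right) + 22\right) \left(- \frac{4}{3}\right) = \left(\left(-7 + \left(- \frac{26}{5}\right)^{2}\right) + 22\right) \left(- \frac{4}{3}\right) = \left(\left(-7 + \frac{676}{25}\right) + 22\right) \left(- \frac{4}{3}\right) = \left(\frac{501}{25} + 22\right) \left(- \frac{4}{3}\right) = \frac{1051}{25} \left(- \frac{4}{3}\right) = - \frac{4204}{75}$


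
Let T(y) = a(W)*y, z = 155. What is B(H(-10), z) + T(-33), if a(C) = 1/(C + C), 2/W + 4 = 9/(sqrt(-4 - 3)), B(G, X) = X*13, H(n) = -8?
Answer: 2048 + 297*I*sqrt(7)/28 ≈ 2048.0 + 28.064*I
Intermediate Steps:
B(G, X) = 13*X
W = 2/(-4 - 9*I*sqrt(7)/7) (W = 2/(-4 + 9/(sqrt(-4 - 3))) = 2/(-4 + 9/(sqrt(-7))) = 2/(-4 + 9/((I*sqrt(7)))) = 2/(-4 + 9*(-I*sqrt(7)/7)) = 2/(-4 - 9*I*sqrt(7)/7) ≈ -0.29016 + 0.24675*I)
a(C) = 1/(2*C)
T(y) = y/(2*(-56/193 + 18*I*sqrt(7)/193)) (T(y) = (1/(2*(-56/193 + 18*I*sqrt(7)/193)))*y = y/(2*(-56/193 + 18*I*sqrt(7)/193)))
B(H(-10), z) + T(-33) = 13*155 + (-1*(-33) - 9/28*I*(-33)*sqrt(7)) = 2015 + (33 + 297*I*sqrt(7)/28) = 2048 + 297*I*sqrt(7)/28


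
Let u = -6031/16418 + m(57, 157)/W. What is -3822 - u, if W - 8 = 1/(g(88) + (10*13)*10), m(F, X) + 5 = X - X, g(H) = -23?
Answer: -640946174675/167742706 ≈ -3821.0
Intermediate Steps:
m(F, X) = -5 (m(F, X) = -5 + (X - X) = -5 + 0 = -5)
W = 10217/1277 (W = 8 + 1/(-23 + (10*13)*10) = 8 + 1/(-23 + 130*10) = 8 + 1/(-23 + 1300) = 8 + 1/1277 = 10217/1277 ≈ 8.0008)
u = -166447657/167742706 (u = -6031/16418 - 5/10217/1277 = -6031*1/16418 - 5*1277/10217 = -6031/16418 - 6385/10217 = -166447657/167742706 ≈ -0.99228)
-3822 - u = -3822 - 1*(-166447657/167742706) = -3822 + 166447657/167742706 = -640946174675/167742706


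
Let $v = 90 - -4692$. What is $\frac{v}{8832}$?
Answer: $\frac{797}{1472} \approx 0.54144$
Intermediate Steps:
$v = 4782$ ($v = 90 + 4692 = 4782$)
$\frac{v}{8832} = \frac{4782}{8832} = 4782 \cdot \frac{1}{8832} = \frac{797}{1472}$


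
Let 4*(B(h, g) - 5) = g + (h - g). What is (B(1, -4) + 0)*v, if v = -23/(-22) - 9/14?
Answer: 93/44 ≈ 2.1136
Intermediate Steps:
B(h, g) = 5 + h/4 (B(h, g) = 5 + (g + (h - g))/4 = 5 + h/4)
v = 31/77 (v = -23*(-1/22) - 9*1/14 = 23/22 - 9/14 = 31/77 ≈ 0.40260)
(B(1, -4) + 0)*v = ((5 + (1/4)*1) + 0)*(31/77) = ((5 + 1/4) + 0)*(31/77) = (21/4 + 0)*(31/77) = (21/4)*(31/77) = 93/44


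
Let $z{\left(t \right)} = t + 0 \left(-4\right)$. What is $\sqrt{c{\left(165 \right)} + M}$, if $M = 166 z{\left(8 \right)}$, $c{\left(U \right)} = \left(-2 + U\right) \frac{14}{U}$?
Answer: $\frac{\sqrt{36531330}}{165} \approx 36.631$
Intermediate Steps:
$c{\left(U \right)} = \frac{14 \left(-2 + U\right)}{U}$
$z{\left(t \right)} = t$ ($z{\left(t \right)} = t + 0 = t$)
$M = 1328$ ($M = 166 \cdot 8 = 1328$)
$\sqrt{c{\left(165 \right)} + M} = \sqrt{\left(14 - \frac{28}{165}\right) + 1328} = \sqrt{\frac{2282}{165} + 1328} = \sqrt{\frac{221402}{165}} = \frac{\sqrt{36531330}}{165}$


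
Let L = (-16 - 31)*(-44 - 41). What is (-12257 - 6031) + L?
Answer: -14293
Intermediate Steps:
L = 3995 (L = -47*(-85) = 3995)
(-12257 - 6031) + L = (-12257 - 6031) + 3995 = -18288 + 3995 = -14293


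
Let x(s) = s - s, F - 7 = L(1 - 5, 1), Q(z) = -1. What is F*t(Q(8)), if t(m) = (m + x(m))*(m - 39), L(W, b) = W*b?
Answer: 120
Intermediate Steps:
F = 3 (F = 7 + (1 - 5)*1 = 7 - 4*1 = 7 - 4 = 3)
x(s) = 0
t(m) = m*(-39 + m) (t(m) = (m + 0)*(m - 39) = m*(-39 + m))
F*t(Q(8)) = 3*(-(-39 - 1)) = 3*(-1*(-40)) = 3*40 = 120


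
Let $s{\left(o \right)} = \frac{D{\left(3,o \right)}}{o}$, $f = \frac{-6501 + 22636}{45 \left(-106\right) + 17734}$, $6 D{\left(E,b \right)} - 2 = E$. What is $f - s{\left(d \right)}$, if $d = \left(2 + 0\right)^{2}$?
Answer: $\frac{11515}{11112} \approx 1.0363$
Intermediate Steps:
$D{\left(E,b \right)} = \frac{1}{3} + \frac{E}{6}$
$f = \frac{2305}{1852}$ ($f = \frac{16135}{-4770 + 17734} = \frac{16135}{12964} = 16135 \cdot \frac{1}{12964} = \frac{2305}{1852} \approx 1.2446$)
$d = 4$ ($d = 2^{2} = 4$)
$s{\left(o \right)} = \frac{5}{6 o}$ ($s{\left(o \right)} = \frac{\frac{1}{3} + \frac{1}{6} \cdot 3}{o} = \frac{\frac{1}{3} + \frac{1}{2}}{o} = \frac{5}{6 o}$)
$f - s{\left(d \right)} = \frac{2305}{1852} - \frac{5}{6 \cdot 4} = \frac{2305}{1852} - \frac{5}{6} \cdot \frac{1}{4} = \frac{2305}{1852} - \frac{5}{24} = \frac{11515}{11112}$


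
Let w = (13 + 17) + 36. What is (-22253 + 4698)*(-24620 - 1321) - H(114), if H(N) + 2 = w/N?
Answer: 8652490872/19 ≈ 4.5539e+8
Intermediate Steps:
w = 66 (w = 30 + 36 = 66)
H(N) = -2 + 66/N
(-22253 + 4698)*(-24620 - 1321) - H(114) = (-22253 + 4698)*(-24620 - 1321) - (-2 + 66/114) = -17555*(-25941) - (-2 + 66*(1/114)) = 455394255 - (-2 + 11/19) = 455394255 - 1*(-27/19) = 455394255 + 27/19 = 8652490872/19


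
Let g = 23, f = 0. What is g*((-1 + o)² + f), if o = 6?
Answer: 575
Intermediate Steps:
g*((-1 + o)² + f) = 23*((-1 + 6)² + 0) = 23*(5² + 0) = 23*(25 + 0) = 23*25 = 575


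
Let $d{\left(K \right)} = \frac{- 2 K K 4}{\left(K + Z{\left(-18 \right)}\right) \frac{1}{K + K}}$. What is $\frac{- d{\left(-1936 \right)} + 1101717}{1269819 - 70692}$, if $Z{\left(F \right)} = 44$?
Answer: $\frac{2686033415}{51562461} \approx 52.093$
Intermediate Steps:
$d{\left(K \right)} = - \frac{16 K^{3}}{44 + K}$ ($d{\left(K \right)} = \frac{- 2 K K 4}{\left(K + 44\right) \frac{1}{K + K}} = \frac{- 2 K^{2} \cdot 4}{\left(44 + K\right) \frac{1}{2 K}} = \frac{\left(-8\right) K^{2}}{\left(44 + K\right) \frac{1}{2 K}} = \frac{\left(-8\right) K^{2}}{\frac{1}{2} \frac{1}{K} \left(44 + K\right)} = - 8 K^{2} \frac{2 K}{44 + K} = - \frac{16 K^{3}}{44 + K}$)
$\frac{- d{\left(-1936 \right)} + 1101717}{1269819 - 70692} = \frac{- \frac{\left(-16\right) \left(-1936\right)^{3}}{44 - 1936} + 1101717}{1269819 - 70692} = \frac{- \frac{\left(-16\right) \left(-7256313856\right)}{-1892} + 1101717}{1199127} = \left(- \frac{\left(-16\right) \left(-7256313856\right) \left(-1\right)}{1892} + 1101717\right) \frac{1}{1199127} = \left(\left(-1\right) \left(- \frac{2638659584}{43}\right) + 1101717\right) \frac{1}{1199127} = \left(\frac{2638659584}{43} + 1101717\right) \frac{1}{1199127} = \frac{2686033415}{43} \cdot \frac{1}{1199127} = \frac{2686033415}{51562461}$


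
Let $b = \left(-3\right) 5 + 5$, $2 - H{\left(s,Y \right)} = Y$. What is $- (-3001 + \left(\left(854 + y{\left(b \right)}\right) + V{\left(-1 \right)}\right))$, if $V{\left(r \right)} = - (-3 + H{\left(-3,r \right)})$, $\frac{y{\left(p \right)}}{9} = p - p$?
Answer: $2147$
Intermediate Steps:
$H{\left(s,Y \right)} = 2 - Y$
$b = -10$ ($b = -15 + 5 = -10$)
$y{\left(p \right)} = 0$ ($y{\left(p \right)} = 9 \left(p - p\right) = 9 \cdot 0 = 0$)
$V{\left(r \right)} = 1 + r$ ($V{\left(r \right)} = - (-3 - \left(-2 + r\right)) = - (-1 - r) = 1 + r$)
$- (-3001 + \left(\left(854 + y{\left(b \right)}\right) + V{\left(-1 \right)}\right)) = - (-3001 + \left(\left(854 + 0\right) + \left(1 - 1\right)\right)) = - (-3001 + \left(854 + 0\right)) = - (-3001 + 854) = \left(-1\right) \left(-2147\right) = 2147$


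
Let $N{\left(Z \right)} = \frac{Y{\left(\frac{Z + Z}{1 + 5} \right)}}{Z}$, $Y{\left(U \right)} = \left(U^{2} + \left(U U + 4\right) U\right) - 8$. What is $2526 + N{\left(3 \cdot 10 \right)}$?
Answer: $\frac{38456}{15} \approx 2563.7$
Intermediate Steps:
$Y{\left(U \right)} = -8 + U^{2} + U \left(4 + U^{2}\right)$ ($Y{\left(U \right)} = \left(U^{2} + \left(U^{2} + 4\right) U\right) - 8 = \left(U^{2} + \left(4 + U^{2}\right) U\right) - 8 = \left(U^{2} + U \left(4 + U^{2}\right)\right) - 8 = -8 + U^{2} + U \left(4 + U^{2}\right)$)
$N{\left(Z \right)} = \frac{-8 + \frac{Z^{2}}{9} + \frac{Z^{3}}{27} + \frac{4 Z}{3}}{Z}$ ($N{\left(Z \right)} = \frac{-8 + \left(\frac{Z + Z}{1 + 5}\right)^{2} + \left(\frac{Z + Z}{1 + 5}\right)^{3} + 4 \frac{Z + Z}{1 + 5}}{Z} = \frac{-8 + \left(\frac{2 Z}{6}\right)^{2} + \left(\frac{2 Z}{6}\right)^{3} + 4 \frac{2 Z}{6}}{Z} = \frac{-8 + \left(2 Z \frac{1}{6}\right)^{2} + \left(2 Z \frac{1}{6}\right)^{3} + 4 \cdot 2 Z \frac{1}{6}}{Z} = \frac{-8 + \left(\frac{Z}{3}\right)^{2} + \left(\frac{Z}{3}\right)^{3} + 4 \frac{Z}{3}}{Z} = \frac{-8 + \frac{Z^{2}}{9} + \frac{Z^{3}}{27} + \frac{4 Z}{3}}{Z}$)
$2526 + N{\left(3 \cdot 10 \right)} = 2526 + \left(\frac{4}{3} - \frac{8}{3 \cdot 10} + \frac{3 \cdot 10}{9} + \frac{\left(3 \cdot 10\right)^{2}}{27}\right) = 2526 + \left(\frac{4}{3} - \frac{8}{30} + \frac{1}{9} \cdot 30 + \frac{30^{2}}{27}\right) = 2526 + \left(\frac{4}{3} - \frac{4}{15} + \frac{10}{3} + \frac{1}{27} \cdot 900\right) = 2526 + \left(\frac{4}{3} - \frac{4}{15} + \frac{10}{3} + \frac{100}{3}\right) = 2526 + \frac{566}{15} = \frac{38456}{15}$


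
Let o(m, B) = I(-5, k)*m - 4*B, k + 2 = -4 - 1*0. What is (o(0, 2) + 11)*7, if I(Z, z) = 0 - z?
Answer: 21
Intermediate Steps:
k = -6 (k = -2 + (-4 - 1*0) = -2 + (-4 + 0) = -2 - 4 = -6)
I(Z, z) = -z
o(m, B) = -4*B + 6*m (o(m, B) = (-1*(-6))*m - 4*B = 6*m - 4*B = -4*B + 6*m)
(o(0, 2) + 11)*7 = ((-4*2 + 6*0) + 11)*7 = ((-8 + 0) + 11)*7 = (-8 + 11)*7 = 3*7 = 21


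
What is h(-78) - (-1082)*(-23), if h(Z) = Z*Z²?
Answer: -499438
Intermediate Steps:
h(Z) = Z³
h(-78) - (-1082)*(-23) = (-78)³ - (-1082)*(-23) = -474552 - 1*24886 = -474552 - 24886 = -499438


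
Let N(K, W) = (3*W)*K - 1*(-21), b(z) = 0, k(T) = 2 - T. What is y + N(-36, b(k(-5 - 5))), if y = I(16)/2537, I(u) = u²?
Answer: 53533/2537 ≈ 21.101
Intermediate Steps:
N(K, W) = 21 + 3*K*W (N(K, W) = 3*K*W + 21 = 21 + 3*K*W)
y = 256/2537 (y = 16²/2537 = 256*(1/2537) = 256/2537 ≈ 0.10091)
y + N(-36, b(k(-5 - 5))) = 256/2537 + (21 + 3*(-36)*0) = 256/2537 + (21 + 0) = 256/2537 + 21 = 53533/2537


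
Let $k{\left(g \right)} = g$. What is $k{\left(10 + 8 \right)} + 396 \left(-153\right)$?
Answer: $-60570$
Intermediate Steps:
$k{\left(10 + 8 \right)} + 396 \left(-153\right) = \left(10 + 8\right) + 396 \left(-153\right) = 18 - 60588 = -60570$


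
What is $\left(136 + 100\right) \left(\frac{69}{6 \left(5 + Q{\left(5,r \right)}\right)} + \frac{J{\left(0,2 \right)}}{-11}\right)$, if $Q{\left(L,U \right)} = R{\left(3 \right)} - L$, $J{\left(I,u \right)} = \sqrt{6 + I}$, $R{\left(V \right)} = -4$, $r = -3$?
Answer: $- \frac{1357}{2} - \frac{236 \sqrt{6}}{11} \approx -731.05$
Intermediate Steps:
$Q{\left(L,U \right)} = -4 - L$
$\left(136 + 100\right) \left(\frac{69}{6 \left(5 + Q{\left(5,r \right)}\right)} + \frac{J{\left(0,2 \right)}}{-11}\right) = \left(136 + 100\right) \left(\frac{69}{6 \left(5 - 9\right)} + \frac{\sqrt{6 + 0}}{-11}\right) = 236 \left(\frac{69}{6 \left(5 - 9\right)} + \sqrt{6} \left(- \frac{1}{11}\right)\right) = 236 \left(\frac{69}{6 \left(5 - 9\right)} - \frac{\sqrt{6}}{11}\right) = 236 \left(\frac{69}{6 \left(-4\right)} - \frac{\sqrt{6}}{11}\right) = 236 \left(\frac{69}{-24} - \frac{\sqrt{6}}{11}\right) = 236 \left(69 \left(- \frac{1}{24}\right) - \frac{\sqrt{6}}{11}\right) = 236 \left(- \frac{23}{8} - \frac{\sqrt{6}}{11}\right) = - \frac{1357}{2} - \frac{236 \sqrt{6}}{11}$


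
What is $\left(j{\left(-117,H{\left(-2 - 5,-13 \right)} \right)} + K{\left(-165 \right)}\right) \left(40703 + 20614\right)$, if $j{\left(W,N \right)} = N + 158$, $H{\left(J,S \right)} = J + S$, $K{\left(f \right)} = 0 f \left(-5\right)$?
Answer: $8461746$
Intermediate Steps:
$K{\left(f \right)} = 0$ ($K{\left(f \right)} = 0 \left(-5\right) = 0$)
$j{\left(W,N \right)} = 158 + N$
$\left(j{\left(-117,H{\left(-2 - 5,-13 \right)} \right)} + K{\left(-165 \right)}\right) \left(40703 + 20614\right) = \left(\left(158 - 20\right) + 0\right) \left(40703 + 20614\right) = \left(\left(158 - 20\right) + 0\right) 61317 = \left(138 + 0\right) 61317 = 138 \cdot 61317 = 8461746$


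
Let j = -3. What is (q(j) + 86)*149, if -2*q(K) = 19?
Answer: 22797/2 ≈ 11399.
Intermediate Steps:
q(K) = -19/2 (q(K) = -1/2*19 = -19/2)
(q(j) + 86)*149 = (-19/2 + 86)*149 = (153/2)*149 = 22797/2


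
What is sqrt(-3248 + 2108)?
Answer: 2*I*sqrt(285) ≈ 33.764*I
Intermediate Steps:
sqrt(-3248 + 2108) = sqrt(-1140) = 2*I*sqrt(285)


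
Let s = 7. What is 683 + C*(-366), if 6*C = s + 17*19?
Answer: -19447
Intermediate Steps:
C = 55 (C = (7 + 17*19)/6 = (7 + 323)/6 = (1/6)*330 = 55)
683 + C*(-366) = 683 + 55*(-366) = 683 - 20130 = -19447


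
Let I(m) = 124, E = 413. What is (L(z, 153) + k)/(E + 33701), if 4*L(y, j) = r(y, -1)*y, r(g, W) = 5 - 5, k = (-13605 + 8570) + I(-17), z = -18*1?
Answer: -4911/34114 ≈ -0.14396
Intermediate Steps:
z = -18
k = -4911 (k = (-13605 + 8570) + 124 = -5035 + 124 = -4911)
r(g, W) = 0
L(y, j) = 0 (L(y, j) = (0*y)/4 = (¼)*0 = 0)
(L(z, 153) + k)/(E + 33701) = (0 - 4911)/(413 + 33701) = -4911/34114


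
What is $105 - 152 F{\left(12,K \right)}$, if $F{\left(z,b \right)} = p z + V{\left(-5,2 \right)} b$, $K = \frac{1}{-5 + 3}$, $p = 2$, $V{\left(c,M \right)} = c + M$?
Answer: $-3771$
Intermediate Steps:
$V{\left(c,M \right)} = M + c$
$K = - \frac{1}{2}$ ($K = \frac{1}{-2} = - \frac{1}{2} \approx -0.5$)
$F{\left(z,b \right)} = - 3 b + 2 z$ ($F{\left(z,b \right)} = 2 z + \left(2 - 5\right) b = 2 z - 3 b = - 3 b + 2 z$)
$105 - 152 F{\left(12,K \right)} = 105 - 152 \left(\left(-3\right) \left(- \frac{1}{2}\right) + 2 \cdot 12\right) = 105 - 152 \left(\frac{3}{2} + 24\right) = 105 - 3876 = -3771$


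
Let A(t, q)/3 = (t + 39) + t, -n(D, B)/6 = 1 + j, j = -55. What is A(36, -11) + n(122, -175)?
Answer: 657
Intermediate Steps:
n(D, B) = 324 (n(D, B) = -6*(1 - 55) = -6*(-54) = 324)
A(t, q) = 117 + 6*t (A(t, q) = 3*((t + 39) + t) = 3*((39 + t) + t) = 3*(39 + 2*t) = 117 + 6*t)
A(36, -11) + n(122, -175) = (117 + 6*36) + 324 = (117 + 216) + 324 = 333 + 324 = 657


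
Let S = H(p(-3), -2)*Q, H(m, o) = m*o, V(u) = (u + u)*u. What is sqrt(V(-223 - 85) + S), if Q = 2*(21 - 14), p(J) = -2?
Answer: 2*sqrt(47446) ≈ 435.64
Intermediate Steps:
V(u) = 2*u**2 (V(u) = (2*u)*u = 2*u**2)
Q = 14 (Q = 2*7 = 14)
S = 56 (S = -2*(-2)*14 = 4*14 = 56)
sqrt(V(-223 - 85) + S) = sqrt(2*(-223 - 85)**2 + 56) = sqrt(2*(-308)**2 + 56) = sqrt(2*94864 + 56) = sqrt(189728 + 56) = sqrt(189784) = 2*sqrt(47446)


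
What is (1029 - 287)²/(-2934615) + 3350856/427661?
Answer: 9598017529636/1255020385515 ≈ 7.6477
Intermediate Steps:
(1029 - 287)²/(-2934615) + 3350856/427661 = 742²*(-1/2934615) + 3350856*(1/427661) = 550564*(-1/2934615) + 3350856/427661 = -550564/2934615 + 3350856/427661 = 9598017529636/1255020385515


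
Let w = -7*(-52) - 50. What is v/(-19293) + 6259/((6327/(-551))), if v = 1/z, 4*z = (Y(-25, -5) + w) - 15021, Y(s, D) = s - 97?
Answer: -5769950262115/10585548189 ≈ -545.08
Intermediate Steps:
w = 314 (w = 364 - 50 = 314)
Y(s, D) = -97 + s
z = -14829/4 (z = (((-97 - 25) + 314) - 15021)/4 = ((-122 + 314) - 15021)/4 = (192 - 15021)/4 = (1/4)*(-14829) = -14829/4 ≈ -3707.3)
v = -4/14829 (v = 1/(-14829/4) = -4/14829 ≈ -0.00026974)
v/(-19293) + 6259/((6327/(-551))) = -4/14829/(-19293) + 6259/((6327/(-551))) = -4/14829*(-1/19293) + 6259/((6327*(-1/551))) = 4/286095897 + 6259/(-333/29) = 4/286095897 + 6259*(-29/333) = 4/286095897 - 181511/333 = -5769950262115/10585548189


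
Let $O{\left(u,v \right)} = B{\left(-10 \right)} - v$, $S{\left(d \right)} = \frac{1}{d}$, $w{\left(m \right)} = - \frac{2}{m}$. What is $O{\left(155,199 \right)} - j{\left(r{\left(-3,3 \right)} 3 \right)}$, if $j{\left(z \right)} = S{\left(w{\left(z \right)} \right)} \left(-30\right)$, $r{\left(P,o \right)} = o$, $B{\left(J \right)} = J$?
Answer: $-344$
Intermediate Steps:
$j{\left(z \right)} = 15 z$ ($j{\left(z \right)} = \frac{1}{\left(-2\right) \frac{1}{z}} \left(-30\right) = - \frac{z}{2} \left(-30\right) = 15 z$)
$O{\left(u,v \right)} = -10 - v$
$O{\left(155,199 \right)} - j{\left(r{\left(-3,3 \right)} 3 \right)} = \left(-10 - 199\right) - 15 \cdot 3 \cdot 3 = \left(-10 - 199\right) - 15 \cdot 9 = -209 - 135 = -344$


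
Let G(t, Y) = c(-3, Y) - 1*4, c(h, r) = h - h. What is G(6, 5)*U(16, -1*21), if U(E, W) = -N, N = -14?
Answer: -56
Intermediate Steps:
c(h, r) = 0
G(t, Y) = -4 (G(t, Y) = 0 - 1*4 = 0 - 4 = -4)
U(E, W) = 14 (U(E, W) = -1*(-14) = 14)
G(6, 5)*U(16, -1*21) = -4*14 = -56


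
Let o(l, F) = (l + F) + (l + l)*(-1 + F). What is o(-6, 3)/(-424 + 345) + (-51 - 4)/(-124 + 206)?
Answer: -2131/6478 ≈ -0.32896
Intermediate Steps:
o(l, F) = F + l + 2*l*(-1 + F) (o(l, F) = (F + l) + (2*l)*(-1 + F) = (F + l) + 2*l*(-1 + F) = F + l + 2*l*(-1 + F))
o(-6, 3)/(-424 + 345) + (-51 - 4)/(-124 + 206) = (3 - 1*(-6) + 2*3*(-6))/(-424 + 345) + (-51 - 4)/(-124 + 206) = (3 + 6 - 36)/(-79) - 55/82 = -1/79*(-27) - 55*1/82 = 27/79 - 55/82 = -2131/6478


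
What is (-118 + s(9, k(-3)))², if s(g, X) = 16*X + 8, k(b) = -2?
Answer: 20164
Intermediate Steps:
s(g, X) = 8 + 16*X
(-118 + s(9, k(-3)))² = (-118 + (8 + 16*(-2)))² = (-118 + (8 - 32))² = (-118 - 24)² = (-142)² = 20164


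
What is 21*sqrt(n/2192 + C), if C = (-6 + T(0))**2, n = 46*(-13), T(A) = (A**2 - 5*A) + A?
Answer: 21*sqrt(10729018)/548 ≈ 125.52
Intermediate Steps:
T(A) = A**2 - 4*A
n = -598
C = 36 (C = (-6 + 0*(-4 + 0))**2 = (-6 + 0*(-4))**2 = (-6 + 0)**2 = (-6)**2 = 36)
21*sqrt(n/2192 + C) = 21*sqrt(-598/2192 + 36) = 21*sqrt(-598*1/2192 + 36) = 21*sqrt(-299/1096 + 36) = 21*sqrt(39157/1096) = 21*(sqrt(10729018)/548) = 21*sqrt(10729018)/548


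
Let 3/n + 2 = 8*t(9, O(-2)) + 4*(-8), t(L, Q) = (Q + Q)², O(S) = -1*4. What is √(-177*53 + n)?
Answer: 3*I*√238156330/478 ≈ 96.855*I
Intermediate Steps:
O(S) = -4
t(L, Q) = 4*Q² (t(L, Q) = (2*Q)² = 4*Q²)
n = 3/478 (n = 3/(-2 + (8*(4*(-4)²) + 4*(-8))) = 3/(-2 + (8*(4*16) - 32)) = 3/(-2 + (8*64 - 32)) = 3/(-2 + (512 - 32)) = 3/(-2 + 480) = 3/478 ≈ 0.0062762)
√(-177*53 + n) = √(-177*53 + 3/478) = √(-9381 + 3/478) = √(-4484115/478) = 3*I*√238156330/478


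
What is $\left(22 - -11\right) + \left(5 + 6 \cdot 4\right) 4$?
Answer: $149$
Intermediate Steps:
$\left(22 - -11\right) + \left(5 + 6 \cdot 4\right) 4 = \left(22 + 11\right) + \left(5 + 24\right) 4 = 33 + 29 \cdot 4 = 33 + 116 = 149$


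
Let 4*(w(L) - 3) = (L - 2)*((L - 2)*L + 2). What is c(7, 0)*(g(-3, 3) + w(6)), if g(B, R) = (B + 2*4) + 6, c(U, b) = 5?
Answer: 200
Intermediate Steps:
w(L) = 3 + (-2 + L)*(2 + L*(-2 + L))/4 (w(L) = 3 + ((L - 2)*((L - 2)*L + 2))/4 = 3 + ((-2 + L)*((-2 + L)*L + 2))/4 = 3 + ((-2 + L)*(L*(-2 + L) + 2))/4 = 3 + ((-2 + L)*(2 + L*(-2 + L)))/4 = 3 + (-2 + L)*(2 + L*(-2 + L))/4)
g(B, R) = 14 + B (g(B, R) = (B + 8) + 6 = (8 + B) + 6 = 14 + B)
c(7, 0)*(g(-3, 3) + w(6)) = 5*((14 - 3) + (2 - 1*6² + (¼)*6³ + (3/2)*6)) = 5*(11 + (2 - 1*36 + (¼)*216 + 9)) = 5*(11 + (2 - 36 + 54 + 9)) = 5*(11 + 29) = 5*40 = 200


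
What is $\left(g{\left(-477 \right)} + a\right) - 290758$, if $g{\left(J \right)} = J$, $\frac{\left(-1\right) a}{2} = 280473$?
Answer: $-852181$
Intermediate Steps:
$a = -560946$ ($a = \left(-2\right) 280473 = -560946$)
$\left(g{\left(-477 \right)} + a\right) - 290758 = \left(-477 - 560946\right) - 290758 = -561423 - 290758 = -852181$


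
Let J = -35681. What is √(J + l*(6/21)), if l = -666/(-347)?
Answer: I*√210516127493/2429 ≈ 188.89*I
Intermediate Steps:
l = 666/347 (l = -666*(-1/347) = 666/347 ≈ 1.9193)
√(J + l*(6/21)) = √(-35681 + 666*(6/21)/347) = √(-35681 + 666*(6*(1/21))/347) = √(-35681 + (666/347)*(2/7)) = √(-35681 + 1332/2429) = √(-86667817/2429) = I*√210516127493/2429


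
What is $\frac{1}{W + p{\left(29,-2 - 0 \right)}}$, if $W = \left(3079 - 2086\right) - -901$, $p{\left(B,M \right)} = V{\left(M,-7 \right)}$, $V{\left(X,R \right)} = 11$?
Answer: $\frac{1}{1905} \approx 0.00052493$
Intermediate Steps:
$p{\left(B,M \right)} = 11$
$W = 1894$ ($W = 993 + \left(-75 + 976\right) = 993 + 901 = 1894$)
$\frac{1}{W + p{\left(29,-2 - 0 \right)}} = \frac{1}{1894 + 11} = \frac{1}{1905}$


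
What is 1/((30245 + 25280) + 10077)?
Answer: 1/65602 ≈ 1.5243e-5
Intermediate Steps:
1/((30245 + 25280) + 10077) = 1/(55525 + 10077) = 1/65602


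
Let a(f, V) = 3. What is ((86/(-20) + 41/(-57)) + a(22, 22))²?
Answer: 1324801/324900 ≈ 4.0776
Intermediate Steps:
((86/(-20) + 41/(-57)) + a(22, 22))² = ((86/(-20) + 41/(-57)) + 3)² = ((86*(-1/20) + 41*(-1/57)) + 3)² = ((-43/10 - 41/57) + 3)² = (-2861/570 + 3)² = (-1151/570)² = 1324801/324900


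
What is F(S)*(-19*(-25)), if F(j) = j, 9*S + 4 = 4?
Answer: 0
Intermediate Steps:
S = 0 (S = -4/9 + (⅑)*4 = -4/9 + 4/9 = 0)
F(S)*(-19*(-25)) = 0*(-19*(-25)) = 0*475 = 0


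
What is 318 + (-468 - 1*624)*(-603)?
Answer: 658794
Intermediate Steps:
318 + (-468 - 1*624)*(-603) = 318 + (-468 - 624)*(-603) = 318 - 1092*(-603) = 318 + 658476 = 658794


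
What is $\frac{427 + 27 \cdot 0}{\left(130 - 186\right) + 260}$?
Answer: $\frac{427}{204} \approx 2.0931$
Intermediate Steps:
$\frac{427 + 27 \cdot 0}{\left(130 - 186\right) + 260} = \frac{427 + 0}{\left(130 - 186\right) + 260} = \frac{427}{-56 + 260} = \frac{427}{204}$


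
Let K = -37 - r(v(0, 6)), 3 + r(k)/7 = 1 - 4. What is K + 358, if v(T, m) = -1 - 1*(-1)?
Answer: 363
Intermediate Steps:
v(T, m) = 0 (v(T, m) = -1 + 1 = 0)
r(k) = -42 (r(k) = -21 + 7*(1 - 4) = -21 + 7*(-3) = -21 - 21 = -42)
K = 5 (K = -37 - 1*(-42) = -37 + 42 = 5)
K + 358 = 5 + 358 = 363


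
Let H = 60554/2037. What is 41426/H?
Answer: 42192381/30277 ≈ 1393.5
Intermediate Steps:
H = 60554/2037 (H = 60554*(1/2037) = 60554/2037 ≈ 29.727)
41426/H = 41426/(60554/2037) = 41426*(2037/60554) = 42192381/30277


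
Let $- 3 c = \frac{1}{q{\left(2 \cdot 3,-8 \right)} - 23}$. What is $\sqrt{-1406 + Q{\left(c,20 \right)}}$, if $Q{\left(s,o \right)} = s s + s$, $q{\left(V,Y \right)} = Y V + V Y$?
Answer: $\frac{2 i \sqrt{44798234}}{357} \approx 37.497 i$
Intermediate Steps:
$q{\left(V,Y \right)} = 2 V Y$ ($q{\left(V,Y \right)} = V Y + V Y = 2 V Y$)
$c = \frac{1}{357}$ ($c = - \frac{1}{3 \left(2 \cdot 2 \cdot 3 \left(-8\right) - 23\right)} = - \frac{1}{3 \left(2 \cdot 6 \left(-8\right) - 23\right)} = - \frac{1}{3 \left(-96 - 23\right)} = - \frac{1}{3 \left(-119\right)} = \left(- \frac{1}{3}\right) \left(- \frac{1}{119}\right) = \frac{1}{357} \approx 0.0028011$)
$Q{\left(s,o \right)} = s + s^{2}$ ($Q{\left(s,o \right)} = s^{2} + s = s + s^{2}$)
$\sqrt{-1406 + Q{\left(c,20 \right)}} = \sqrt{-1406 + \frac{1 + \frac{1}{357}}{357}} = \sqrt{-1406 + \frac{1}{357} \cdot \frac{358}{357}} = \sqrt{-1406 + \frac{358}{127449}} = \sqrt{- \frac{179192936}{127449}} = \frac{2 i \sqrt{44798234}}{357}$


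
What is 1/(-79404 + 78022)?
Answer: -1/1382 ≈ -0.00072359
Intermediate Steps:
1/(-79404 + 78022) = 1/(-1382) = -1/1382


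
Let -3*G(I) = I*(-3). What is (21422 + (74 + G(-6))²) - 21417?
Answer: 4629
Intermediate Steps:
G(I) = I (G(I) = -I*(-3)/3 = -(-1)*I = I)
(21422 + (74 + G(-6))²) - 21417 = (21422 + (74 - 6)²) - 21417 = (21422 + 68²) - 21417 = (21422 + 4624) - 21417 = 26046 - 21417 = 4629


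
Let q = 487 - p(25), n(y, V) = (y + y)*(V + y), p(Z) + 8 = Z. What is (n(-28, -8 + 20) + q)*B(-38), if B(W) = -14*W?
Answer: 726712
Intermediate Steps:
p(Z) = -8 + Z
n(y, V) = 2*y*(V + y) (n(y, V) = (2*y)*(V + y) = 2*y*(V + y))
q = 470 (q = 487 - (-8 + 25) = 487 - 1*17 = 487 - 17 = 470)
(n(-28, -8 + 20) + q)*B(-38) = (2*(-28)*((-8 + 20) - 28) + 470)*(-14*(-38)) = (2*(-28)*(12 - 28) + 470)*532 = (2*(-28)*(-16) + 470)*532 = (896 + 470)*532 = 1366*532 = 726712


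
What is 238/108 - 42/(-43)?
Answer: 7385/2322 ≈ 3.1804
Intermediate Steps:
238/108 - 42/(-43) = 238*(1/108) - 42*(-1/43) = 119/54 + 42/43 = 7385/2322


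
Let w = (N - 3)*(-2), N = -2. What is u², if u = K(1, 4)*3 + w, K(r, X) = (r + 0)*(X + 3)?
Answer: 961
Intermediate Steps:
K(r, X) = r*(3 + X)
w = 10 (w = (-2 - 3)*(-2) = -5*(-2) = 10)
u = 31 (u = (1*(3 + 4))*3 + 10 = (1*7)*3 + 10 = 7*3 + 10 = 21 + 10 = 31)
u² = 31² = 961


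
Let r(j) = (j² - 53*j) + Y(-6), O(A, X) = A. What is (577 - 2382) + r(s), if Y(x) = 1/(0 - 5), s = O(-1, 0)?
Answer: -8756/5 ≈ -1751.2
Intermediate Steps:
s = -1
Y(x) = -⅕ (Y(x) = 1/(-5) = -⅕)
r(j) = -⅕ + j² - 53*j (r(j) = (j² - 53*j) - ⅕ = -⅕ + j² - 53*j)
(577 - 2382) + r(s) = (577 - 2382) + (-⅕ + (-1)² - 53*(-1)) = -1805 + (-⅕ + 1 + 53) = -1805 + 269/5 = -8756/5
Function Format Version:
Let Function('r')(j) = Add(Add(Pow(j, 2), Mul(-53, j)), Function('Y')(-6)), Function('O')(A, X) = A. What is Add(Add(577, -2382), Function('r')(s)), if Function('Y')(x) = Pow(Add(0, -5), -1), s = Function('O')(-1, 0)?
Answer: Rational(-8756, 5) ≈ -1751.2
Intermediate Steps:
s = -1
Function('Y')(x) = Rational(-1, 5) (Function('Y')(x) = Pow(-5, -1) = Rational(-1, 5))
Function('r')(j) = Add(Rational(-1, 5), Pow(j, 2), Mul(-53, j)) (Function('r')(j) = Add(Add(Pow(j, 2), Mul(-53, j)), Rational(-1, 5)) = Add(Rational(-1, 5), Pow(j, 2), Mul(-53, j)))
Add(Add(577, -2382), Function('r')(s)) = Add(Add(577, -2382), Add(Rational(-1, 5), Pow(-1, 2), Mul(-53, -1))) = Add(-1805, Add(Rational(-1, 5), 1, 53)) = Add(-1805, Rational(269, 5)) = Rational(-8756, 5)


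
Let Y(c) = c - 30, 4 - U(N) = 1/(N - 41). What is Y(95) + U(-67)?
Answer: 7453/108 ≈ 69.009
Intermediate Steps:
U(N) = 4 - 1/(-41 + N) (U(N) = 4 - 1/(N - 41) = 4 - 1/(-41 + N))
Y(c) = -30 + c
Y(95) + U(-67) = (-30 + 95) + (-165 + 4*(-67))/(-41 - 67) = 65 + (-165 - 268)/(-108) = 65 - 1/108*(-433) = 65 + 433/108 = 7453/108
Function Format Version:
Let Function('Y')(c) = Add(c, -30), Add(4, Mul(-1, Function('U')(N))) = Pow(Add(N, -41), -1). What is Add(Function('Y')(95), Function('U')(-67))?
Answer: Rational(7453, 108) ≈ 69.009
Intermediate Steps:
Function('U')(N) = Add(4, Mul(-1, Pow(Add(-41, N), -1))) (Function('U')(N) = Add(4, Mul(-1, Pow(Add(N, -41), -1))) = Add(4, Mul(-1, Pow(Add(-41, N), -1))))
Function('Y')(c) = Add(-30, c)
Add(Function('Y')(95), Function('U')(-67)) = Add(Add(-30, 95), Mul(Pow(Add(-41, -67), -1), Add(-165, Mul(4, -67)))) = Add(65, Mul(Pow(-108, -1), Add(-165, -268))) = Add(65, Mul(Rational(-1, 108), -433)) = Add(65, Rational(433, 108)) = Rational(7453, 108)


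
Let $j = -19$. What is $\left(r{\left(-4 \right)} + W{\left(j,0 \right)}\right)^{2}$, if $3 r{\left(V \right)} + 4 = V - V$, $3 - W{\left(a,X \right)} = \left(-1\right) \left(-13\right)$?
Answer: $\frac{1156}{9} \approx 128.44$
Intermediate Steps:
$W{\left(a,X \right)} = -10$ ($W{\left(a,X \right)} = 3 - \left(-1\right) \left(-13\right) = 3 - 13 = -10$)
$r{\left(V \right)} = - \frac{4}{3}$ ($r{\left(V \right)} = - \frac{4}{3} + \frac{V - V}{3} = - \frac{4}{3} + \frac{1}{3} \cdot 0 = - \frac{4}{3} + 0 = - \frac{4}{3}$)
$\left(r{\left(-4 \right)} + W{\left(j,0 \right)}\right)^{2} = \left(- \frac{4}{3} - 10\right)^{2} = \left(- \frac{34}{3}\right)^{2} = \frac{1156}{9}$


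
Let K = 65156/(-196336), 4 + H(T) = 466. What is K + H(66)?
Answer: 3237217/7012 ≈ 461.67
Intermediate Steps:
H(T) = 462 (H(T) = -4 + 466 = 462)
K = -2327/7012 (K = 65156*(-1/196336) = -2327/7012 ≈ -0.33186)
K + H(66) = -2327/7012 + 462 = 3237217/7012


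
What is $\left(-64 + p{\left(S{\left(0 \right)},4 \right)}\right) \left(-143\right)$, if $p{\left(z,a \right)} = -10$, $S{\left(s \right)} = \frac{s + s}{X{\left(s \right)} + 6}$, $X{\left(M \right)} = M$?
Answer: $10582$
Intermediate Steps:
$S{\left(s \right)} = \frac{2 s}{6 + s}$ ($S{\left(s \right)} = \frac{s + s}{s + 6} = \frac{2 s}{6 + s}$)
$\left(-64 + p{\left(S{\left(0 \right)},4 \right)}\right) \left(-143\right) = \left(-64 - 10\right) \left(-143\right) = \left(-74\right) \left(-143\right) = 10582$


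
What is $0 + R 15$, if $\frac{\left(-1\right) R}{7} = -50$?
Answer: $5250$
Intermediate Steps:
$R = 350$ ($R = \left(-7\right) \left(-50\right) = 350$)
$0 + R 15 = 0 + 350 \cdot 15 = 0 + 5250 = 5250$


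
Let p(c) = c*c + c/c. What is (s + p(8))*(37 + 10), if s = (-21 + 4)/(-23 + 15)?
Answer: 25239/8 ≈ 3154.9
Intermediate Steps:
p(c) = 1 + c**2 (p(c) = c**2 + 1 = 1 + c**2)
s = 17/8 (s = -17/(-8) = -17*(-1/8) = 17/8 ≈ 2.1250)
(s + p(8))*(37 + 10) = (17/8 + (1 + 8**2))*(37 + 10) = (17/8 + (1 + 64))*47 = (17/8 + 65)*47 = (537/8)*47 = 25239/8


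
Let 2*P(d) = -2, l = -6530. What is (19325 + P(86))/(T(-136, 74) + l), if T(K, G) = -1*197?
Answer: -19324/6727 ≈ -2.8726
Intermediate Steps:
P(d) = -1 (P(d) = (1/2)*(-2) = -1)
T(K, G) = -197
(19325 + P(86))/(T(-136, 74) + l) = (19325 - 1)/(-197 - 6530) = 19324/(-6727) = 19324*(-1/6727) = -19324/6727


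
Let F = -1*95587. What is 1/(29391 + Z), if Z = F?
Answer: -1/66196 ≈ -1.5107e-5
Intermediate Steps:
F = -95587
Z = -95587
1/(29391 + Z) = 1/(29391 - 95587) = 1/(-66196) = -1/66196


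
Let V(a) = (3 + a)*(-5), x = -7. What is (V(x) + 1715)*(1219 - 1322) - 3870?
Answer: -182575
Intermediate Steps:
V(a) = -15 - 5*a
(V(x) + 1715)*(1219 - 1322) - 3870 = ((-15 - 5*(-7)) + 1715)*(1219 - 1322) - 3870 = ((-15 + 35) + 1715)*(-103) - 3870 = (20 + 1715)*(-103) - 3870 = 1735*(-103) - 3870 = -178705 - 3870 = -182575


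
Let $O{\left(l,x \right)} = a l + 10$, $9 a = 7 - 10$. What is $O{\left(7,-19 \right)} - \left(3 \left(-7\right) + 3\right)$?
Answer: $\frac{77}{3} \approx 25.667$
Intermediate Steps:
$a = - \frac{1}{3}$ ($a = \frac{7 - 10}{9} = \frac{1}{9} \left(-3\right) = - \frac{1}{3} \approx -0.33333$)
$O{\left(l,x \right)} = 10 - \frac{l}{3}$ ($O{\left(l,x \right)} = - \frac{l}{3} + 10 = 10 - \frac{l}{3}$)
$O{\left(7,-19 \right)} - \left(3 \left(-7\right) + 3\right) = \left(10 - \frac{7}{3}\right) - \left(3 \left(-7\right) + 3\right) = \left(10 - \frac{7}{3}\right) - \left(-21 + 3\right) = \frac{23}{3} - -18 = \frac{23}{3} + 18 = \frac{77}{3}$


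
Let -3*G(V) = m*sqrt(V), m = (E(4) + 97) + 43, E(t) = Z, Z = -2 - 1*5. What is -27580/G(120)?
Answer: 197*sqrt(30)/19 ≈ 56.790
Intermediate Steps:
Z = -7 (Z = -2 - 5 = -7)
E(t) = -7
m = 133 (m = (-7 + 97) + 43 = 90 + 43 = 133)
G(V) = -133*sqrt(V)/3
-27580/G(120) = -27580*(-sqrt(30)/2660) = -(-197)*sqrt(30)/19 = 197*sqrt(30)/19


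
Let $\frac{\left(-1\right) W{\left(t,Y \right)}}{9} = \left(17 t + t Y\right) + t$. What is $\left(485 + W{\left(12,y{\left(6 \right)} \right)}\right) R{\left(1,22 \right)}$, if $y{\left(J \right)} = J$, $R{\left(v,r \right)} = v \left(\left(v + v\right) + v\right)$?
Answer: $-6321$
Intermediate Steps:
$R{\left(v,r \right)} = 3 v^{2}$ ($R{\left(v,r \right)} = v \left(2 v + v\right) = v 3 v = 3 v^{2}$)
$W{\left(t,Y \right)} = - 162 t - 9 Y t$ ($W{\left(t,Y \right)} = - 9 \left(\left(17 t + t Y\right) + t\right) = - 9 \left(\left(17 t + Y t\right) + t\right) = - 9 \left(18 t + Y t\right) = - 162 t - 9 Y t$)
$\left(485 + W{\left(12,y{\left(6 \right)} \right)}\right) R{\left(1,22 \right)} = \left(485 - 108 \left(18 + 6\right)\right) 3 \cdot 1^{2} = \left(485 - 108 \cdot 24\right) 3 \cdot 1 = \left(485 - 2592\right) 3 = \left(-2107\right) 3 = -6321$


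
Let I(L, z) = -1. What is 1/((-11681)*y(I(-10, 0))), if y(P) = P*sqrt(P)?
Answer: -I/11681 ≈ -8.5609e-5*I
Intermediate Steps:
y(P) = P**(3/2)
1/((-11681)*y(I(-10, 0))) = 1/((-11681)*((-1)**(3/2))) = -I/11681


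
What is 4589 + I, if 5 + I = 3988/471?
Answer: 2163052/471 ≈ 4592.5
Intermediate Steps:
I = 1633/471 (I = -5 + 3988/471 = 1633/471 ≈ 3.4671)
4589 + I = 4589 + 1633/471 = 2163052/471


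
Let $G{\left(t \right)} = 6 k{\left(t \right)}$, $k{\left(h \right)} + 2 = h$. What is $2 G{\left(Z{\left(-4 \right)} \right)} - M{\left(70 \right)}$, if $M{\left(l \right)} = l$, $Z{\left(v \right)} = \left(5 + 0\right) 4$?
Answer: $146$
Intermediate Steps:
$k{\left(h \right)} = -2 + h$
$Z{\left(v \right)} = 20$ ($Z{\left(v \right)} = 5 \cdot 4 = 20$)
$G{\left(t \right)} = -12 + 6 t$ ($G{\left(t \right)} = 6 \left(-2 + t\right) = -12 + 6 t$)
$2 G{\left(Z{\left(-4 \right)} \right)} - M{\left(70 \right)} = 2 \left(-12 + 6 \cdot 20\right) - 70 = 2 \left(-12 + 120\right) - 70 = 2 \cdot 108 - 70 = 216 - 70 = 146$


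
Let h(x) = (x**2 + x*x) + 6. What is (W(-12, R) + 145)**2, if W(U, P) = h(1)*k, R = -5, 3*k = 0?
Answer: 21025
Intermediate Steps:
k = 0 (k = (1/3)*0 = 0)
h(x) = 6 + 2*x**2 (h(x) = (x**2 + x**2) + 6 = 2*x**2 + 6 = 6 + 2*x**2)
W(U, P) = 0 (W(U, P) = (6 + 2*1**2)*0 = (6 + 2*1)*0 = (6 + 2)*0 = 8*0 = 0)
(W(-12, R) + 145)**2 = (0 + 145)**2 = 145**2 = 21025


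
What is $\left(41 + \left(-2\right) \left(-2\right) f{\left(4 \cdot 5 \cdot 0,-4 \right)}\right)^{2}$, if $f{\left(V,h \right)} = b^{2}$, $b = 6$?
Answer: $34225$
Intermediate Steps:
$f{\left(V,h \right)} = 36$ ($f{\left(V,h \right)} = 6^{2} = 36$)
$\left(41 + \left(-2\right) \left(-2\right) f{\left(4 \cdot 5 \cdot 0,-4 \right)}\right)^{2} = \left(41 + \left(-2\right) \left(-2\right) 36\right)^{2} = \left(41 + 4 \cdot 36\right)^{2} = \left(41 + 144\right)^{2} = 185^{2} = 34225$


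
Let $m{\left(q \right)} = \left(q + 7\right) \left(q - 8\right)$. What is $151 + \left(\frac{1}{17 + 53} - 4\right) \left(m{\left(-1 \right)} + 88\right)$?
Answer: $\frac{542}{35} \approx 15.486$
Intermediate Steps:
$m{\left(q \right)} = \left(-8 + q\right) \left(7 + q\right)$ ($m{\left(q \right)} = \left(7 + q\right) \left(-8 + q\right) = \left(-8 + q\right) \left(7 + q\right)$)
$151 + \left(\frac{1}{17 + 53} - 4\right) \left(m{\left(-1 \right)} + 88\right) = 151 + \left(\frac{1}{17 + 53} - 4\right) \left(\left(-56 + \left(-1\right)^{2} - -1\right) + 88\right) = 151 + \left(\frac{1}{70} - 4\right) \left(\left(-56 + 1 + 1\right) + 88\right) = 151 + \left(\frac{1}{70} - 4\right) \left(-54 + 88\right) = 151 - \frac{4743}{35} = \frac{542}{35}$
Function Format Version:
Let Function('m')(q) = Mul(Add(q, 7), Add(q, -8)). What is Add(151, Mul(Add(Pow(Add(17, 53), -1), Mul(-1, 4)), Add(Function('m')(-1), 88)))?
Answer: Rational(542, 35) ≈ 15.486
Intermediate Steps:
Function('m')(q) = Mul(Add(-8, q), Add(7, q)) (Function('m')(q) = Mul(Add(7, q), Add(-8, q)) = Mul(Add(-8, q), Add(7, q)))
Add(151, Mul(Add(Pow(Add(17, 53), -1), Mul(-1, 4)), Add(Function('m')(-1), 88))) = Add(151, Mul(Add(Pow(Add(17, 53), -1), Mul(-1, 4)), Add(Add(-56, Pow(-1, 2), Mul(-1, -1)), 88))) = Add(151, Mul(Add(Pow(70, -1), -4), Add(Add(-56, 1, 1), 88))) = Add(151, Mul(Add(Rational(1, 70), -4), Add(-54, 88))) = Add(151, Mul(Rational(-279, 70), 34)) = Add(151, Rational(-4743, 35)) = Rational(542, 35)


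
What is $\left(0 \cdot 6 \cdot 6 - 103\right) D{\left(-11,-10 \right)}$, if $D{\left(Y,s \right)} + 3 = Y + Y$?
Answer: $2575$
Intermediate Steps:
$D{\left(Y,s \right)} = -3 + 2 Y$ ($D{\left(Y,s \right)} = -3 + \left(Y + Y\right) = -3 + 2 Y$)
$\left(0 \cdot 6 \cdot 6 - 103\right) D{\left(-11,-10 \right)} = \left(0 \cdot 6 \cdot 6 - 103\right) \left(-3 + 2 \left(-11\right)\right) = \left(0 \cdot 6 - 103\right) \left(-3 - 22\right) = \left(0 - 103\right) \left(-25\right) = \left(-103\right) \left(-25\right) = 2575$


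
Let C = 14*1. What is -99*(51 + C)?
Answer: -6435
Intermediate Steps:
C = 14
-99*(51 + C) = -99*(51 + 14) = -99*65 = -6435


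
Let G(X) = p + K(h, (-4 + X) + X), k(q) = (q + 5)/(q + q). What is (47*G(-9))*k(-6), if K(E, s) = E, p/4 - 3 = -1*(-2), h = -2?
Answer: 141/2 ≈ 70.500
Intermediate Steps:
p = 20 (p = 12 + 4*(-1*(-2)) = 12 + 4*2 = 12 + 8 = 20)
k(q) = (5 + q)/(2*q) (k(q) = (5 + q)/((2*q)) = (5 + q)*(1/(2*q)) = (5 + q)/(2*q))
G(X) = 18 (G(X) = 20 - 2 = 18)
(47*G(-9))*k(-6) = (47*18)*((½)*(5 - 6)/(-6)) = 846*((½)*(-⅙)*(-1)) = 846*(1/12) = 141/2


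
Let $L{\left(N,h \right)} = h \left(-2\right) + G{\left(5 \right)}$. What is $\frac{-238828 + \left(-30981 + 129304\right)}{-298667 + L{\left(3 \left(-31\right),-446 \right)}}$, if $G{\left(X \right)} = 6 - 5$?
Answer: $\frac{46835}{99258} \approx 0.47185$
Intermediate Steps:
$G{\left(X \right)} = 1$
$L{\left(N,h \right)} = 1 - 2 h$ ($L{\left(N,h \right)} = h \left(-2\right) + 1 = - 2 h + 1 = 1 - 2 h$)
$\frac{-238828 + \left(-30981 + 129304\right)}{-298667 + L{\left(3 \left(-31\right),-446 \right)}} = \frac{-238828 + \left(-30981 + 129304\right)}{-298667 + \left(1 - -892\right)} = \frac{-238828 + 98323}{-298667 + \left(1 + 892\right)} = - \frac{140505}{-298667 + 893} = - \frac{140505}{-297774} = \left(-140505\right) \left(- \frac{1}{297774}\right) = \frac{46835}{99258}$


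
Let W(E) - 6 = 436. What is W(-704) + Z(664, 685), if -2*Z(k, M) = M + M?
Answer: -243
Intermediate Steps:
W(E) = 442 (W(E) = 6 + 436 = 442)
Z(k, M) = -M (Z(k, M) = -(M + M)/2 = -M)
W(-704) + Z(664, 685) = 442 - 1*685 = 442 - 685 = -243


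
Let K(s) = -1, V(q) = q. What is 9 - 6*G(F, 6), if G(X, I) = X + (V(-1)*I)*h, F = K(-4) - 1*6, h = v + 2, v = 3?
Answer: 231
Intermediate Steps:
h = 5 (h = 3 + 2 = 5)
F = -7 (F = -1 - 1*6 = -1 - 6 = -7)
G(X, I) = X - 5*I (G(X, I) = X - I*5 = X - 5*I)
9 - 6*G(F, 6) = 9 - 6*(-7 - 5*6) = 9 - 6*(-7 - 30) = 9 - 6*(-37) = 9 + 222 = 231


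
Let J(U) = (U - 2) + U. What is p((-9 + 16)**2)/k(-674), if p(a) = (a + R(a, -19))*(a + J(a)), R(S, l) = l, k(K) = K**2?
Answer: 2175/227138 ≈ 0.0095757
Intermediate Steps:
J(U) = -2 + 2*U (J(U) = (-2 + U) + U = -2 + 2*U)
p(a) = (-19 + a)*(-2 + 3*a) (p(a) = (a - 19)*(a + (-2 + 2*a)) = (-19 + a)*(-2 + 3*a))
p((-9 + 16)**2)/k(-674) = (38 - 59*(-9 + 16)**2 + 3*((-9 + 16)**2)**2)/((-674)**2) = (38 - 59*7**2 + 3*(7**2)**2)/454276 = (38 - 59*49 + 3*49**2)*(1/454276) = (38 - 2891 + 3*2401)*(1/454276) = (38 - 2891 + 7203)*(1/454276) = 4350*(1/454276) = 2175/227138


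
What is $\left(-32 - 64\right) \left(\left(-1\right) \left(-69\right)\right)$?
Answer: $-6624$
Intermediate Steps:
$\left(-32 - 64\right) \left(\left(-1\right) \left(-69\right)\right) = \left(-96\right) 69 = -6624$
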